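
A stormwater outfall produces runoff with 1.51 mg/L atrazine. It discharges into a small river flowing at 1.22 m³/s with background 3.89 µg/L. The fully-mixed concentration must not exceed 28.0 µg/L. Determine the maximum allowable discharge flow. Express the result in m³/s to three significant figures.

3.89 µg/L = 0.00389 mg/L.
28.0 µg/L = 0.028 mg/L.
Mass balance at complete mixing: C_std·(Q_w + Q_r) = Q_w·C_e + Q_r·C_b.
Rearranging, Q_w = Q_r·(C_std − C_b)/(C_e − C_std) = 1.22·(0.028 − 0.00389) / (1.51 − 0.028) = 0.01985 m³/s.

0.0198 m³/s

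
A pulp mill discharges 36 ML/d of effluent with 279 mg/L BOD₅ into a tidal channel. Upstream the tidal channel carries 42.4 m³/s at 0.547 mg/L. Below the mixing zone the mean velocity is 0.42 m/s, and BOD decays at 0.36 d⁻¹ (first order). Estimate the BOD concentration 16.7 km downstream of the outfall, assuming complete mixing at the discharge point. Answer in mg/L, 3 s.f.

36 ML/d = 0.4167 m³/s.
After complete mixing, C₀ = (0.4167·279 + 42.4·0.547) / 42.82 = 3.257 mg/L.
Travel time t = 1.67e+04 m / 0.42 m/s = 3.976e+04 s = 0.4602 d.
C = 3.257·exp(−0.36·0.4602) = 3.257·0.8473 = 2.76 mg/L.

2.76 mg/L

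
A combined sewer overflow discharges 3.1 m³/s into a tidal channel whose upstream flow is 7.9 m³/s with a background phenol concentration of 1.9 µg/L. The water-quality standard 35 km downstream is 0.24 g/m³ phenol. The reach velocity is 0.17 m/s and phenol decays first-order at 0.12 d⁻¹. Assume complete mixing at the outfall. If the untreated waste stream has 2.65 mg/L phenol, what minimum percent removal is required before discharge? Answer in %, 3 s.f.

1.9 µg/L = 0.0019 mg/L.
Travel time to the compliance point: t = 3.5e+04/0.17 = 2.059e+05 s = 2.383 d; decay factor exp(−0.12·2.383) = 0.7513.
So the concentration just after mixing may be at most 0.24/0.7513 = 0.3194 mg/L.
Mass balance: 0.3194·11 = 3.1·Cₑ + 7.9·0.0019.
Cₑ = (3.514 − 0.01501) / 3.1 = 1.129 mg/L.
Required removal = 1 − 1.129/2.65 = 57.41 %.

57.4 %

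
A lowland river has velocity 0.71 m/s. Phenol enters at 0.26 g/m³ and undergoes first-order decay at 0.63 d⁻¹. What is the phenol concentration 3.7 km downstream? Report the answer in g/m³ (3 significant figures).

0.250 g/m³

Travel time t = 3.7 km / 0.71 m/s = 3700/0.71 = 5211 s = 0.06032 d.
First-order decay: C = 0.26·exp(−0.63·0.06032) = 0.26·0.9627 = 0.2503 g/m³.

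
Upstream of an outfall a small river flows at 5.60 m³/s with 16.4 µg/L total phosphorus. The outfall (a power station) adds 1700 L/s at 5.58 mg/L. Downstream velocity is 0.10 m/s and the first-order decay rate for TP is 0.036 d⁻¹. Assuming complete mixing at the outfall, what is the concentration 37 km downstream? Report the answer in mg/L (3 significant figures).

1.12 mg/L

1700 L/s = 1.7 m³/s.
16.4 µg/L = 0.0164 mg/L.
After complete mixing, C₀ = (1.7·5.58 + 5.6·0.0164) / 7.3 = 1.312 mg/L.
Travel time t = 3.7e+04 m / 0.10 m/s = 3.7e+05 s = 4.282 d.
C = 1.312·exp(−0.036·4.282) = 1.312·0.8571 = 1.125 mg/L.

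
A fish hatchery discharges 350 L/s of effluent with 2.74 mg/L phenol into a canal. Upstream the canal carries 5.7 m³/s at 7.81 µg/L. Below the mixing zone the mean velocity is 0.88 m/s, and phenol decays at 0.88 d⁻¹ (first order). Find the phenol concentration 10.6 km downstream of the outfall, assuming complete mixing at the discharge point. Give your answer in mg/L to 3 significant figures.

350 L/s = 0.35 m³/s.
7.81 µg/L = 0.00781 mg/L.
After complete mixing, C₀ = (0.35·2.74 + 5.7·0.00781) / 6.05 = 0.1659 mg/L.
Travel time t = 1.06e+04 m / 0.88 m/s = 1.205e+04 s = 0.1394 d.
C = 0.1659·exp(−0.88·0.1394) = 0.1659·0.8845 = 0.1467 mg/L.

0.147 mg/L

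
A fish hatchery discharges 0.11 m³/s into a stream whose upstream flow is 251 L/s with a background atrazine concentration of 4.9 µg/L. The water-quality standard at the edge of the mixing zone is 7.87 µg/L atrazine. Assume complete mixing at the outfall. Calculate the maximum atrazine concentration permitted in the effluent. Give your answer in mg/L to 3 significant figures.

251 L/s = 0.251 m³/s.
4.9 µg/L = 0.0049 mg/L.
7.87 µg/L = 0.00787 mg/L.
Mass balance: 0.00787·0.361 = 0.11·Cₑ + 0.251·0.0049.
Cₑ = (0.002841 − 0.00123) / 0.11 = 0.01465 mg/L.

0.0146 mg/L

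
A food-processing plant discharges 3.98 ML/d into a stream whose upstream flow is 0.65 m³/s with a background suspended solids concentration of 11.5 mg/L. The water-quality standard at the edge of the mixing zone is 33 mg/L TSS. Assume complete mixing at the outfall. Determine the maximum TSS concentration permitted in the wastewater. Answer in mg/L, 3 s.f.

336 mg/L

3.98 ML/d = 0.04606 m³/s.
Mass balance: 33·0.6961 = 0.04606·Cₑ + 0.65·11.5.
Cₑ = (22.97 − 7.475) / 0.04606 = 336.4 mg/L.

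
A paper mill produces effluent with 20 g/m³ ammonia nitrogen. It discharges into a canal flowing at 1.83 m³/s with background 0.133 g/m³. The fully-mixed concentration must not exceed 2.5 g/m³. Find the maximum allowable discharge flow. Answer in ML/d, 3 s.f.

Mass balance at complete mixing: C_std·(Q_w + Q_r) = Q_w·C_e + Q_r·C_b.
Rearranging, Q_w = Q_r·(C_std − C_b)/(C_e − C_std) = 1.83·(2.5 − 0.133) / (20 − 2.5) = 0.2475 m³/s.
= 21.39 ML/d.

21.4 ML/d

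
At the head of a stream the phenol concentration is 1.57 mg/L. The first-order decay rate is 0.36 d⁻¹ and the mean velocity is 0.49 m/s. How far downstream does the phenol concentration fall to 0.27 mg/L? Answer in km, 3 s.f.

207 km

From C = C₀·e^(−kt), t = ln(C₀/C)/k = ln(1.57/0.27)/0.36 = 1.76/0.36 = 4.89 d.
Distance = v·t = 0.49 m/s × 4.225e+05 s = 2.07e+05 m = 207 km.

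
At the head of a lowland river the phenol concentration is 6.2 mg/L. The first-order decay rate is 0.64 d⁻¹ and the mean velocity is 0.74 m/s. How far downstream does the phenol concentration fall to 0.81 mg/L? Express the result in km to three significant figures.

From C = C₀·e^(−kt), t = ln(C₀/C)/k = ln(6.2/0.81)/0.64 = 2.035/0.64 = 3.18 d.
Distance = v·t = 0.74 m/s × 2.748e+05 s = 2.033e+05 m = 203.3 km.

203 km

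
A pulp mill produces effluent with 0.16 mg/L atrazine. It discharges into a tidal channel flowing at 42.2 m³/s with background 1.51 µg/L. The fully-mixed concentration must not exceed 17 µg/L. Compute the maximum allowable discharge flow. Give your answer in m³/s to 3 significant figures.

4.57 m³/s

1.51 µg/L = 0.00151 mg/L.
17 µg/L = 0.017 mg/L.
Mass balance at complete mixing: C_std·(Q_w + Q_r) = Q_w·C_e + Q_r·C_b.
Rearranging, Q_w = Q_r·(C_std − C_b)/(C_e − C_std) = 42.2·(0.017 − 0.00151) / (0.16 − 0.017) = 4.571 m³/s.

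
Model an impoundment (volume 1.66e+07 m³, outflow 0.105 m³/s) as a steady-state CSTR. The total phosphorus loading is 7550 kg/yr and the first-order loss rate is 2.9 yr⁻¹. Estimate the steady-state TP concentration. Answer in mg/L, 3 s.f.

0.147 mg/L

Outflow Q = 0.105 m³/s × 3.156e+07 s/yr = 3.314e+06 m³/yr.
Steady-state CSTR mass balance: W = Q·C + k·V·C, so C = W/(Q + kV).
Q + kV = 3.314e+06 + 2.9·1.66e+07 = 5.145e+07 m³/yr.
C = 7550/5.145e+07 = 0.0001467 kg/m³ = 0.1467 mg/L.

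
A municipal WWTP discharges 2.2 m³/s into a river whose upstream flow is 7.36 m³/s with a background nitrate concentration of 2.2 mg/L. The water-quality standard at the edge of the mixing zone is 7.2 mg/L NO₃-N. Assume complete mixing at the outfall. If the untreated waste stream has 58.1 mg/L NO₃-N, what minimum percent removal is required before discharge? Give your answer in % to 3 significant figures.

58.8 %

Mass balance: 7.2·9.56 = 2.2·Cₑ + 7.36·2.2.
Cₑ = (68.83 − 16.19) / 2.2 = 23.93 mg/L.
Required removal = 1 − 23.93/58.1 = 58.82 %.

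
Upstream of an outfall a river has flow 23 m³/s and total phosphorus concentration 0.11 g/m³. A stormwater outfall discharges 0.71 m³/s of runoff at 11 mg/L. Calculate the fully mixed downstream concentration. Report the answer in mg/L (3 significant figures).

0.436 mg/L

Conservation of mass across the mixing zone: C = (0.71·11 + 23·0.11) / (0.71 + 23) = 10.34/23.71 = 0.4361 mg/L.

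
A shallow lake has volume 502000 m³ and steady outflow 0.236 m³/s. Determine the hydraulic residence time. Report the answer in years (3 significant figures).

Q = 0.236 m³/s × 3.156e+07 s/yr = 7.448e+06 m³/yr.
Hydraulic residence time τ = V/Q = 502000/7.448e+06 = 0.0674 yr.

0.0674 yr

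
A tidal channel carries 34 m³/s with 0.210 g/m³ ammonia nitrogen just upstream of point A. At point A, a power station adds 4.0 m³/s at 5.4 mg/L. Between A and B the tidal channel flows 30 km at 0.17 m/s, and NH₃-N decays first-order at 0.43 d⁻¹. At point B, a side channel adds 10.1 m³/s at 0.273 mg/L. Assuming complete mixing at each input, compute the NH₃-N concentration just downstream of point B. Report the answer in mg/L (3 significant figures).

0.306 mg/L

After input A: C = (34·0.21 + 4·5.4) / 38 = 0.7563 mg/L.
Over the 30 km reach to input B (t = 1.765e+05 s = 2.042 d), decay gives C = 0.7563·exp(−0.43·2.042) = 0.3143 mg/L.
After input B: C = (38·0.3143 + 10.1·0.273) / 48.1 = 0.3056 mg/L.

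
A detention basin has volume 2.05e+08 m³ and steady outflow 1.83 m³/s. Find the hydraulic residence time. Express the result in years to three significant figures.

Q = 1.83 m³/s × 3.156e+07 s/yr = 5.775e+07 m³/yr.
Hydraulic residence time τ = V/Q = 2.05e+08/5.775e+07 = 3.55 yr.

3.55 yr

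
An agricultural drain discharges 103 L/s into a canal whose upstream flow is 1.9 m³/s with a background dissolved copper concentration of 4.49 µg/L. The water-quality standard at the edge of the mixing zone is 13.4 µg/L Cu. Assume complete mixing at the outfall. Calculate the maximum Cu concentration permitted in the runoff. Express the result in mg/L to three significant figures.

0.178 mg/L

103 L/s = 0.103 m³/s.
4.49 µg/L = 0.00449 mg/L.
13.4 µg/L = 0.0134 mg/L.
Mass balance: 0.0134·2.003 = 0.103·Cₑ + 1.9·0.00449.
Cₑ = (0.02684 − 0.008531) / 0.103 = 0.1778 mg/L.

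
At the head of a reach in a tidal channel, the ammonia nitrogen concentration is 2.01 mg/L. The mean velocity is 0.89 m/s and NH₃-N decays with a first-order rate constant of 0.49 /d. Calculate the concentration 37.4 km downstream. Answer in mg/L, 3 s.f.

Travel time t = 37.4 km / 0.89 m/s = 3.74e+04/0.89 = 4.202e+04 s = 0.4864 d.
First-order decay: C = 2.01·exp(−0.49·0.4864) = 2.01·0.7879 = 1.584 mg/L.

1.58 mg/L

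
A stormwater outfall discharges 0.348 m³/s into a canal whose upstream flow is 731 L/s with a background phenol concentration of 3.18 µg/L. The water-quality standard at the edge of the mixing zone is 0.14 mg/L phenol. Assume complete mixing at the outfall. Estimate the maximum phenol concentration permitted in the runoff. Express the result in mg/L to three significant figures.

0.427 mg/L

731 L/s = 0.731 m³/s.
3.18 µg/L = 0.00318 mg/L.
Mass balance: 0.14·1.079 = 0.348·Cₑ + 0.731·0.00318.
Cₑ = (0.1511 − 0.002325) / 0.348 = 0.4274 mg/L.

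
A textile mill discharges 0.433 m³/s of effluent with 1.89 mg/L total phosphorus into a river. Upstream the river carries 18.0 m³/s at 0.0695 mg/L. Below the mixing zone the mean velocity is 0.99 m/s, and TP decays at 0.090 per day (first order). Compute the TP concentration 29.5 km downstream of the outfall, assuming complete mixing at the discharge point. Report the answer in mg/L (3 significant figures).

After complete mixing, C₀ = (0.433·1.89 + 18·0.0695) / 18.43 = 0.1123 mg/L.
Travel time t = 2.95e+04 m / 0.99 m/s = 2.98e+04 s = 0.3449 d.
C = 0.1123·exp(−0.090·0.3449) = 0.1123·0.9694 = 0.1088 mg/L.

0.109 mg/L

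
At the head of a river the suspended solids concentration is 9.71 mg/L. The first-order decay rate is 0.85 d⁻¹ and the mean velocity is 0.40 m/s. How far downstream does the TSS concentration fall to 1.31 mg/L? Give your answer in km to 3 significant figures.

From C = C₀·e^(−kt), t = ln(C₀/C)/k = ln(9.71/1.31)/0.85 = 2.003/0.85 = 2.357 d.
Distance = v·t = 0.40 m/s × 2.036e+05 s = 8.144e+04 m = 81.44 km.

81.4 km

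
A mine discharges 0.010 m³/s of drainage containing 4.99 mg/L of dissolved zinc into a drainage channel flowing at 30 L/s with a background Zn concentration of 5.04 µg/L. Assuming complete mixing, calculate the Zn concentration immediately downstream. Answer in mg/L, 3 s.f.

30 L/s = 0.03 m³/s.
5.04 µg/L = 0.00504 mg/L.
Flow-weighted mixing gives C = (0.01·4.99 + 0.03·0.00504) / (0.01 + 0.03) = 0.05005/0.04 = 1.251 mg/L.

1.25 mg/L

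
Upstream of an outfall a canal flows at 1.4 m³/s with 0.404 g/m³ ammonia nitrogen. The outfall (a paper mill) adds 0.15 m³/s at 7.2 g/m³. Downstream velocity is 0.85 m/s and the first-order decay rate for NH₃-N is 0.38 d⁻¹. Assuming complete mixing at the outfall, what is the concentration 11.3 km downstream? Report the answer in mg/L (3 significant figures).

1.00 mg/L

After complete mixing, C₀ = (0.15·7.2 + 1.4·0.404) / 1.55 = 1.062 mg/L.
Travel time t = 1.13e+04 m / 0.85 m/s = 1.329e+04 s = 0.1539 d.
C = 1.062·exp(−0.38·0.1539) = 1.062·0.9432 = 1.001 mg/L.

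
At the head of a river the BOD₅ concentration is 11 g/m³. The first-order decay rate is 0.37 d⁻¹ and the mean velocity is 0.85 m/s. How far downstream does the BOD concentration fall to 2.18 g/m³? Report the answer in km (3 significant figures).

321 km

From C = C₀·e^(−kt), t = ln(C₀/C)/k = ln(11/2.18)/0.37 = 1.619/0.37 = 4.375 d.
Distance = v·t = 0.85 m/s × 3.78e+05 s = 3.213e+05 m = 321.3 km.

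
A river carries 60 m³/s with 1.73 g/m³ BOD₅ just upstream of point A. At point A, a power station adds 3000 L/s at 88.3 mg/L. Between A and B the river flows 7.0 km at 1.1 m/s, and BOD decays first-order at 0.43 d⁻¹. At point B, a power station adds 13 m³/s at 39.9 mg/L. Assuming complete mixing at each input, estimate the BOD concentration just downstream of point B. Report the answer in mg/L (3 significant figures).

3000 L/s = 3 m³/s.
After input A: C = (60·1.73 + 3·88.3) / 63 = 5.852 mg/L.
Over the 7.0 km reach to input B (t = 6364 s = 0.07365 d), decay gives C = 5.852·exp(−0.43·0.07365) = 5.67 mg/L.
After input B: C = (63·5.67 + 13·39.9) / 76 = 11.53 mg/L.

11.5 mg/L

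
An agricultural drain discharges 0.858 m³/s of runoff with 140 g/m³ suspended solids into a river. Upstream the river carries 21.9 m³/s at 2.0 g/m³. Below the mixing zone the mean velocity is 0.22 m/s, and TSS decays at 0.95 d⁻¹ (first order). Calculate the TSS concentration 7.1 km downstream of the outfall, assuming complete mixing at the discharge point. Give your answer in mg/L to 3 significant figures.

5.05 mg/L

After complete mixing, C₀ = (0.858·140 + 21.9·2) / 22.76 = 7.203 mg/L.
Travel time t = 7100 m / 0.22 m/s = 3.227e+04 s = 0.3735 d.
C = 7.203·exp(−0.95·0.3735) = 7.203·0.7013 = 5.051 mg/L.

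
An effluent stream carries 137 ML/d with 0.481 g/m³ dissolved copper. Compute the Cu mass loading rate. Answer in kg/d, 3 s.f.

137 ML/d = 1.586 m³/s.
Mass flux = Q·C = 1.586 m³/s × 0.481 g/m³ = 0.7627 g/s.
= 0.7627 g/s × 86.4 = 65.9 kg/d.

65.9 kg/d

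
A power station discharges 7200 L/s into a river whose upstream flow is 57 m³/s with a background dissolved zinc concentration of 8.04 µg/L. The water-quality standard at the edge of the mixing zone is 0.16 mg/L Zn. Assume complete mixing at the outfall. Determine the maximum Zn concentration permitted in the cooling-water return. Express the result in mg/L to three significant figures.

7200 L/s = 7.2 m³/s.
8.04 µg/L = 0.00804 mg/L.
Mass balance: 0.16·64.2 = 7.2·Cₑ + 57·0.00804.
Cₑ = (10.27 − 0.4583) / 7.2 = 1.363 mg/L.

1.36 mg/L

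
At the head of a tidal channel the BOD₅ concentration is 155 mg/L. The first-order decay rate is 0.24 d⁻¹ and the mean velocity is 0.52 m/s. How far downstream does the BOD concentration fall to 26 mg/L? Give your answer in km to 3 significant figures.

334 km

From C = C₀·e^(−kt), t = ln(C₀/C)/k = ln(155/26)/0.24 = 1.785/0.24 = 7.439 d.
Distance = v·t = 0.52 m/s × 6.427e+05 s = 3.342e+05 m = 334.2 km.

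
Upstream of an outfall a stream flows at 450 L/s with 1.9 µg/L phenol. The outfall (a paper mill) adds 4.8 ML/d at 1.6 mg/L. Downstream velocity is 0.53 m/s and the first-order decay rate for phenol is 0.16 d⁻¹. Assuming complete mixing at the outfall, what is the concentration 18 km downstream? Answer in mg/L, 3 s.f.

4.8 ML/d = 0.05556 m³/s.
450 L/s = 0.45 m³/s.
1.9 µg/L = 0.0019 mg/L.
After complete mixing, C₀ = (0.05556·1.6 + 0.45·0.0019) / 0.5056 = 0.1775 mg/L.
Travel time t = 1.8e+04 m / 0.53 m/s = 3.396e+04 s = 0.3931 d.
C = 0.1775·exp(−0.16·0.3931) = 0.1775·0.939 = 0.1667 mg/L.

0.167 mg/L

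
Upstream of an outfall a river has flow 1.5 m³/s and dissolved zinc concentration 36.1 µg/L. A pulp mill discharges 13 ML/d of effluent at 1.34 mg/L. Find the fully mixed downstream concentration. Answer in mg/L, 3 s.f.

0.155 mg/L

13 ML/d = 0.1505 m³/s.
36.1 µg/L = 0.0361 mg/L.
Flow-weighted mixing gives C = (0.1505·1.34 + 1.5·0.0361) / (0.1505 + 1.5) = 0.2558/1.65 = 0.155 mg/L.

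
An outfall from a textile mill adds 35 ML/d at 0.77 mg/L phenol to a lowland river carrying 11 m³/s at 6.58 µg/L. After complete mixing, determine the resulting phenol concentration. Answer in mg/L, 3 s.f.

0.0337 mg/L

35 ML/d = 0.4051 m³/s.
6.58 µg/L = 0.00658 mg/L.
Flow-weighted mixing gives C = (0.4051·0.77 + 11·0.00658) / (0.4051 + 11) = 0.3843/11.41 = 0.0337 mg/L.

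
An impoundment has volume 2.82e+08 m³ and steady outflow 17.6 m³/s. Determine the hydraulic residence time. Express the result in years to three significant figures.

Q = 17.6 m³/s × 3.156e+07 s/yr = 5.554e+08 m³/yr.
Hydraulic residence time τ = V/Q = 2.82e+08/5.554e+08 = 0.5077 yr.

0.508 yr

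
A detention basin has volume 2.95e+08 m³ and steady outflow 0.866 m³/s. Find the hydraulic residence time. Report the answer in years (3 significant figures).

10.8 yr

Q = 0.866 m³/s × 3.156e+07 s/yr = 2.733e+07 m³/yr.
Hydraulic residence time τ = V/Q = 2.95e+08/2.733e+07 = 10.79 yr.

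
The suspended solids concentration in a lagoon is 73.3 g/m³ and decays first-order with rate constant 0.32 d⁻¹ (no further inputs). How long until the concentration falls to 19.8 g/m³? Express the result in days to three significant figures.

4.09 d

t = ln(C₀/C)/k = ln(73.3/19.8)/0.32 = 1.309/0.32 = 4.09 d.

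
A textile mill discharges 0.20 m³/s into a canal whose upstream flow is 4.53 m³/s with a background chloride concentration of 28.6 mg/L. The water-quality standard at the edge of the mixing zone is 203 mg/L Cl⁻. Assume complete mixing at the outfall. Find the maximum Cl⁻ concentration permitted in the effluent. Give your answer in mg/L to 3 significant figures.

4150 mg/L

Mass balance: 203·4.73 = 0.2·Cₑ + 4.53·28.6.
Cₑ = (960.2 − 129.6) / 0.2 = 4153 mg/L.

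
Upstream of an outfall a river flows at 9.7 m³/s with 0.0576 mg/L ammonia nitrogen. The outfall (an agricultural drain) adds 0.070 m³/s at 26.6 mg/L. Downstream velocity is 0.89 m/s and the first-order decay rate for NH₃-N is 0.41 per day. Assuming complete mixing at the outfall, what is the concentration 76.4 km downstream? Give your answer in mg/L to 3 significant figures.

After complete mixing, C₀ = (0.07·26.6 + 9.7·0.0576) / 9.77 = 0.2478 mg/L.
Travel time t = 7.64e+04 m / 0.89 m/s = 8.584e+04 s = 0.9935 d.
C = 0.2478·exp(−0.41·0.9935) = 0.2478·0.6654 = 0.1649 mg/L.

0.165 mg/L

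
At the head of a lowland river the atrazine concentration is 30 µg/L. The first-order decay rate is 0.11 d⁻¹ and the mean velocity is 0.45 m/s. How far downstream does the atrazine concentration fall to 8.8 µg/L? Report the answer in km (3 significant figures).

433 km

From C = C₀·e^(−kt), t = ln(C₀/C)/k = ln(30/8.8)/0.11 = 1.226/0.11 = 11.15 d.
Distance = v·t = 0.45 m/s × 9.633e+05 s = 4.335e+05 m = 433.5 km.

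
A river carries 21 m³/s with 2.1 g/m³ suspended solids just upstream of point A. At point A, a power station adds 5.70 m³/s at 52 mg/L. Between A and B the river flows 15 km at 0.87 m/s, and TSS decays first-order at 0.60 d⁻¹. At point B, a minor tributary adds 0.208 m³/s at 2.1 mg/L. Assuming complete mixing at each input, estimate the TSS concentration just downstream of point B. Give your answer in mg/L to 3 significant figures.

11.2 mg/L

After input A: C = (21·2.1 + 5.7·52) / 26.7 = 12.75 mg/L.
Over the 15 km reach to input B (t = 1.724e+04 s = 0.1996 d), decay gives C = 12.75·exp(−0.60·0.1996) = 11.31 mg/L.
After input B: C = (26.7·11.31 + 0.208·2.1) / 26.91 = 11.24 mg/L.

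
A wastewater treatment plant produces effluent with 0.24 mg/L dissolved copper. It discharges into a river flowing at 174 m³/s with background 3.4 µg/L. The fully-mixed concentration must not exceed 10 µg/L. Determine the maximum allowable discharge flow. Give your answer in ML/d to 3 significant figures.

431 ML/d

3.4 µg/L = 0.0034 mg/L.
10 µg/L = 0.01 mg/L.
Mass balance at complete mixing: C_std·(Q_w + Q_r) = Q_w·C_e + Q_r·C_b.
Rearranging, Q_w = Q_r·(C_std − C_b)/(C_e − C_std) = 174·(0.01 − 0.0034) / (0.24 − 0.01) = 4.993 m³/s.
= 431.4 ML/d.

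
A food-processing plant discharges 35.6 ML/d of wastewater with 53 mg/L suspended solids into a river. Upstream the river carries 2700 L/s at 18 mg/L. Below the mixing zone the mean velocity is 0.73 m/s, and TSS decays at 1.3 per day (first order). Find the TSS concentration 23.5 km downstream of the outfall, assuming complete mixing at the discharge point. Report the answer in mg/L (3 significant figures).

13.9 mg/L

35.6 ML/d = 0.412 m³/s.
2700 L/s = 2.7 m³/s.
After complete mixing, C₀ = (0.412·53 + 2.7·18) / 3.112 = 22.63 mg/L.
Travel time t = 2.35e+04 m / 0.73 m/s = 3.219e+04 s = 0.3726 d.
C = 22.63·exp(−1.3·0.3726) = 22.63·0.6161 = 13.94 mg/L.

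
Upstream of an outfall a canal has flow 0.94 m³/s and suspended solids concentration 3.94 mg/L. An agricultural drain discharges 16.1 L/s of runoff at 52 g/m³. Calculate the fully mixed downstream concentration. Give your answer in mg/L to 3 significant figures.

16.1 L/s = 0.0161 m³/s.
By mass balance at complete mixing, C = (0.0161·52 + 0.94·3.94) / (0.0161 + 0.94) = 4.541/0.9561 = 4.749 mg/L.

4.75 mg/L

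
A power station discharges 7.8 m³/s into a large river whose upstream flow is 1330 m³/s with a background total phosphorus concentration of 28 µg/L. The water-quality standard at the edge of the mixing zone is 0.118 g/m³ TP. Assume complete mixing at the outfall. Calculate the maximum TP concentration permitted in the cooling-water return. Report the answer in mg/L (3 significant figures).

28 µg/L = 0.028 mg/L.
Mass balance: 0.118·1338 = 7.8·Cₑ + 1330·0.028.
Cₑ = (157.9 − 37.24) / 7.8 = 15.46 mg/L.

15.5 mg/L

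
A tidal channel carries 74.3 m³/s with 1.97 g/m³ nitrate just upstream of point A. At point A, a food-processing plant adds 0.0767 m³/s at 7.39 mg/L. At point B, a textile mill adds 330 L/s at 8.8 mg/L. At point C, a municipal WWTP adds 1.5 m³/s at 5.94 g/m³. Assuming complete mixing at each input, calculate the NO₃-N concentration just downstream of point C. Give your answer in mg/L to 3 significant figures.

2.08 mg/L

After input A: C = (74.3·1.97 + 0.0767·7.39) / 74.38 = 1.976 mg/L.
330 L/s = 0.33 m³/s.
After input B: C = (74.38·1.976 + 0.33·8.8) / 74.71 = 2.006 mg/L.
After input C: C = (74.71·2.006 + 1.5·5.94) / 76.21 = 2.083 mg/L.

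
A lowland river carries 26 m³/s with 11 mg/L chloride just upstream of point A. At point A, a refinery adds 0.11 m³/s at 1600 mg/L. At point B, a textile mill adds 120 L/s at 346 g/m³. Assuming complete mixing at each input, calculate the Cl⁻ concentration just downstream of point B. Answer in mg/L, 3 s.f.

19.2 mg/L

After input A: C = (26·11 + 0.11·1600) / 26.11 = 17.69 mg/L.
120 L/s = 0.12 m³/s.
After input B: C = (26.11·17.69 + 0.12·346) / 26.23 = 19.2 mg/L.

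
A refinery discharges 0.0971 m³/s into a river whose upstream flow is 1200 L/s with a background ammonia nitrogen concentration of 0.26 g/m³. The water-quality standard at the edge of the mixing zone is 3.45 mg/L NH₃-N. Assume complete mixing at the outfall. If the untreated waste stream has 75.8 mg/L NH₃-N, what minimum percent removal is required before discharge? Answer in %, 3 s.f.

43.4 %

1200 L/s = 1.2 m³/s.
Mass balance: 3.45·1.297 = 0.0971·Cₑ + 1.2·0.26.
Cₑ = (4.475 − 0.312) / 0.0971 = 42.87 mg/L.
Required removal = 1 − 42.87/75.8 = 43.44 %.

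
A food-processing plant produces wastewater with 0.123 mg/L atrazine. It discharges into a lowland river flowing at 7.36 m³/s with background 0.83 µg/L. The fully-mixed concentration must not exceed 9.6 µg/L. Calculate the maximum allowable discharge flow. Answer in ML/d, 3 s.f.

49.2 ML/d

0.83 µg/L = 0.00083 mg/L.
9.6 µg/L = 0.0096 mg/L.
Mass balance at complete mixing: C_std·(Q_w + Q_r) = Q_w·C_e + Q_r·C_b.
Rearranging, Q_w = Q_r·(C_std − C_b)/(C_e − C_std) = 7.36·(0.0096 − 0.00083) / (0.123 − 0.0096) = 0.5692 m³/s.
= 49.18 ML/d.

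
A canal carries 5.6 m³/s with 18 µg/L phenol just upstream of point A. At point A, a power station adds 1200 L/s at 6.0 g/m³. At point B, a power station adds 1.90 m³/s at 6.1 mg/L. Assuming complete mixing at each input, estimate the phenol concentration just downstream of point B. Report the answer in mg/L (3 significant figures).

2.17 mg/L

18 µg/L = 0.018 mg/L.
1200 L/s = 1.2 m³/s.
After input A: C = (5.6·0.018 + 1.2·6) / 6.8 = 1.074 mg/L.
After input B: C = (6.8·1.074 + 1.9·6.1) / 8.7 = 2.171 mg/L.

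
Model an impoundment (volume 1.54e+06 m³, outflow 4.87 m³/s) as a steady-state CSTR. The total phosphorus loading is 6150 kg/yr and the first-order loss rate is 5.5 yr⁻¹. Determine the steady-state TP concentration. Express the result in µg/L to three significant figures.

Outflow Q = 4.87 m³/s × 3.156e+07 s/yr = 1.537e+08 m³/yr.
Steady-state CSTR mass balance: W = Q·C + k·V·C, so C = W/(Q + kV).
Q + kV = 1.537e+08 + 5.5·1.54e+06 = 1.622e+08 m³/yr.
C = 6150/1.622e+08 = 3.793e-05 kg/m³ = 0.03793 mg/L = 37.93 µg/L.

37.9 µg/L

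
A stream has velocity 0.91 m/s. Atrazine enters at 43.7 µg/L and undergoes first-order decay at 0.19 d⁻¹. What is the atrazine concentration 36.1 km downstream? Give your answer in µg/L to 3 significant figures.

40.0 µg/L

Travel time t = 36.1 km / 0.91 m/s = 3.61e+04/0.91 = 3.967e+04 s = 0.4591 d.
First-order decay: C = 43.7·exp(−0.19·0.4591) = 43.7·0.9165 = 40.05 µg/L.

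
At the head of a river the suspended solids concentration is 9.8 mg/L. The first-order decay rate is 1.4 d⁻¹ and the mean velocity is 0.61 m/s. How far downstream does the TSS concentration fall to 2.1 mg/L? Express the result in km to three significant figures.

From C = C₀·e^(−kt), t = ln(C₀/C)/k = ln(9.8/2.1)/1.4 = 1.54/1.4 = 1.1 d.
Distance = v·t = 0.61 m/s × 9.507e+04 s = 5.799e+04 m = 57.99 km.

58.0 km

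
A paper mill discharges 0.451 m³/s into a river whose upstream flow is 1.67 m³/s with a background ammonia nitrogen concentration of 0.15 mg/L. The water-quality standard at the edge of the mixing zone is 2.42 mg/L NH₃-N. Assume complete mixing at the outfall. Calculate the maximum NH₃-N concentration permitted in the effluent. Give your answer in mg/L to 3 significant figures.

10.8 mg/L

Mass balance: 2.42·2.121 = 0.451·Cₑ + 1.67·0.15.
Cₑ = (5.133 − 0.2505) / 0.451 = 10.83 mg/L.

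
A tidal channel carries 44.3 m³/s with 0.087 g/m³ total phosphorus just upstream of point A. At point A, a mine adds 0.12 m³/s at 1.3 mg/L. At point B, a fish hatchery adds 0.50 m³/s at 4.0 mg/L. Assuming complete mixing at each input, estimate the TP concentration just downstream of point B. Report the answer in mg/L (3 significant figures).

0.134 mg/L

After input A: C = (44.3·0.087 + 0.12·1.3) / 44.42 = 0.09028 mg/L.
After input B: C = (44.42·0.09028 + 0.5·4) / 44.92 = 0.1338 mg/L.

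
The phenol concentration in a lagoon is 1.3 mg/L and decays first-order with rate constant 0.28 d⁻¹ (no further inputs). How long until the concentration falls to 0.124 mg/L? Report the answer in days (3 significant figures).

t = ln(C₀/C)/k = ln(1.3/0.124)/0.28 = 2.35/0.28 = 8.392 d.

8.39 d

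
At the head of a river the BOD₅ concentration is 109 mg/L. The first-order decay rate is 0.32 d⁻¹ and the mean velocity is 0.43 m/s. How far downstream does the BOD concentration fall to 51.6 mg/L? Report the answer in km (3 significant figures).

86.8 km

From C = C₀·e^(−kt), t = ln(C₀/C)/k = ln(109/51.6)/0.32 = 0.7478/0.32 = 2.337 d.
Distance = v·t = 0.43 m/s × 2.019e+05 s = 8.682e+04 m = 86.82 km.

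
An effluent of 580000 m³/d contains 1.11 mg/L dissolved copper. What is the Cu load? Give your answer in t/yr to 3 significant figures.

580000 m³/d = 6.713 m³/s.
Mass flux = Q·C = 6.713 m³/s × 1.11 g/m³ = 7.451 g/s.
= 7.451 g/s × 31.56 = 235.1 t/yr.

235 t/yr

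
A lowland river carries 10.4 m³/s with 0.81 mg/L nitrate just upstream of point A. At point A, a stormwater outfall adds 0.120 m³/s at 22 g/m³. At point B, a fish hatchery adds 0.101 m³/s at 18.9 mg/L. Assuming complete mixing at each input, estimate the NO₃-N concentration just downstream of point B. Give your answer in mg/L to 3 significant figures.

After input A: C = (10.4·0.81 + 0.12·22) / 10.52 = 1.052 mg/L.
After input B: C = (10.52·1.052 + 0.101·18.9) / 10.62 = 1.221 mg/L.

1.22 mg/L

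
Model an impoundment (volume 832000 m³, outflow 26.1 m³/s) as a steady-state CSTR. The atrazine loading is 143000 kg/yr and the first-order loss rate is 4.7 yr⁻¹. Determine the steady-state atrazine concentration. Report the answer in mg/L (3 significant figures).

0.173 mg/L

Outflow Q = 26.1 m³/s × 3.156e+07 s/yr = 8.237e+08 m³/yr.
Steady-state CSTR mass balance: W = Q·C + k·V·C, so C = W/(Q + kV).
Q + kV = 8.237e+08 + 4.7·832000 = 8.276e+08 m³/yr.
C = 143000/8.276e+08 = 0.0001728 kg/m³ = 0.1728 mg/L.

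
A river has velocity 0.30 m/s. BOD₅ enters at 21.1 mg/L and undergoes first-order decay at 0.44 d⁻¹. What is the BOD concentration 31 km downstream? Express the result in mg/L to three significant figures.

12.5 mg/L

Travel time t = 31 km / 0.30 m/s = 3.1e+04/0.30 = 1.033e+05 s = 1.196 d.
First-order decay: C = 21.1·exp(−0.44·1.196) = 21.1·0.5908 = 12.47 mg/L.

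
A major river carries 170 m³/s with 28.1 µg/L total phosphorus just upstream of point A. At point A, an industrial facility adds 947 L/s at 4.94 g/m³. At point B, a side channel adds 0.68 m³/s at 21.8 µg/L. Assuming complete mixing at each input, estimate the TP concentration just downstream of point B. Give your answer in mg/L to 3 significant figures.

28.1 µg/L = 0.0281 mg/L.
947 L/s = 0.947 m³/s.
After input A: C = (170·0.0281 + 0.947·4.94) / 170.9 = 0.05531 mg/L.
21.8 µg/L = 0.0218 mg/L.
After input B: C = (170.9·0.05531 + 0.68·0.0218) / 171.6 = 0.05518 mg/L.

0.0552 mg/L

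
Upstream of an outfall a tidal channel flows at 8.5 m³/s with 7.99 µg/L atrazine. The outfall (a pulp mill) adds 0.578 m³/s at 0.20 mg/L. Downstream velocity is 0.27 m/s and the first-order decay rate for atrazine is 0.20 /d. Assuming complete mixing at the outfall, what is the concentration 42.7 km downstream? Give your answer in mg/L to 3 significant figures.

0.0140 mg/L

7.99 µg/L = 0.00799 mg/L.
After complete mixing, C₀ = (0.578·0.2 + 8.5·0.00799) / 9.078 = 0.02022 mg/L.
Travel time t = 4.27e+04 m / 0.27 m/s = 1.581e+05 s = 1.83 d.
C = 0.02022·exp(−0.20·1.83) = 0.02022·0.6934 = 0.01402 mg/L.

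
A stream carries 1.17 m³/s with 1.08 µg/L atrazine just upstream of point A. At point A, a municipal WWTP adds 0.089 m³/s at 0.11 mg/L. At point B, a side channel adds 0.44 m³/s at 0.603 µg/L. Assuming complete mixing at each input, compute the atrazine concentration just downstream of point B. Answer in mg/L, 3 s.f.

1.08 µg/L = 0.00108 mg/L.
After input A: C = (1.17·0.00108 + 0.089·0.11) / 1.259 = 0.00878 mg/L.
0.603 µg/L = 0.000603 mg/L.
After input B: C = (1.259·0.00878 + 0.44·0.000603) / 1.699 = 0.006662 mg/L.

0.00666 mg/L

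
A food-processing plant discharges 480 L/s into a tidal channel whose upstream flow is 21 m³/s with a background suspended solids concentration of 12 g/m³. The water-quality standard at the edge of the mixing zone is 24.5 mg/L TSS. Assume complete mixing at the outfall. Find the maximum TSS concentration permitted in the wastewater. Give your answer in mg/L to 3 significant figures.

571 mg/L

480 L/s = 0.48 m³/s.
Mass balance: 24.5·21.48 = 0.48·Cₑ + 21·12.
Cₑ = (526.3 − 252) / 0.48 = 571.4 mg/L.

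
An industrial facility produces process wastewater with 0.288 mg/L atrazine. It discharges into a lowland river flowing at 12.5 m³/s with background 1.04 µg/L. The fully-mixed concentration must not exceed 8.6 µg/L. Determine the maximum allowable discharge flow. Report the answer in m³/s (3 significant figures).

1.04 µg/L = 0.00104 mg/L.
8.6 µg/L = 0.0086 mg/L.
Mass balance at complete mixing: C_std·(Q_w + Q_r) = Q_w·C_e + Q_r·C_b.
Rearranging, Q_w = Q_r·(C_std − C_b)/(C_e − C_std) = 12.5·(0.0086 − 0.00104) / (0.288 − 0.0086) = 0.3382 m³/s.

0.338 m³/s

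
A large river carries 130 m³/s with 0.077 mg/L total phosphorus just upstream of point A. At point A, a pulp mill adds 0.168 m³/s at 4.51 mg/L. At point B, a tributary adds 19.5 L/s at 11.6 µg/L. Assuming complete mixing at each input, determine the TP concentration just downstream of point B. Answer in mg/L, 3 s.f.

After input A: C = (130·0.077 + 0.168·4.51) / 130.2 = 0.08272 mg/L.
19.5 L/s = 0.0195 m³/s.
11.6 µg/L = 0.0116 mg/L.
After input B: C = (130.2·0.08272 + 0.0195·0.0116) / 130.2 = 0.08271 mg/L.

0.0827 mg/L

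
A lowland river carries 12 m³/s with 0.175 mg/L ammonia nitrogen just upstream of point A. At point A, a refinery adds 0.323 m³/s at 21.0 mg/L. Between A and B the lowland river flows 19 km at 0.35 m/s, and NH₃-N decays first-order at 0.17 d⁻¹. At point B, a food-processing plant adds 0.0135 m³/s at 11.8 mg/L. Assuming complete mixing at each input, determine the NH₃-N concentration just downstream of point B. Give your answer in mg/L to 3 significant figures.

0.660 mg/L

After input A: C = (12·0.175 + 0.323·21) / 12.32 = 0.7208 mg/L.
Over the 19 km reach to input B (t = 5.429e+04 s = 0.6283 d), decay gives C = 0.7208·exp(−0.17·0.6283) = 0.6478 mg/L.
After input B: C = (12.32·0.6478 + 0.0135·11.8) / 12.34 = 0.66 mg/L.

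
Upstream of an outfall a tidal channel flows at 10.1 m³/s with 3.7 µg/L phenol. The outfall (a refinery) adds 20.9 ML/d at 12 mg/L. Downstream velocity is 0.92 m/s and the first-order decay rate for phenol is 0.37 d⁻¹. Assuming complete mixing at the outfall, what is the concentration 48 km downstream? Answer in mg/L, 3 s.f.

0.227 mg/L

20.9 ML/d = 0.2419 m³/s.
3.7 µg/L = 0.0037 mg/L.
After complete mixing, C₀ = (0.2419·12 + 10.1·0.0037) / 10.34 = 0.2843 mg/L.
Travel time t = 4.8e+04 m / 0.92 m/s = 5.217e+04 s = 0.6039 d.
C = 0.2843·exp(−0.37·0.6039) = 0.2843·0.7998 = 0.2274 mg/L.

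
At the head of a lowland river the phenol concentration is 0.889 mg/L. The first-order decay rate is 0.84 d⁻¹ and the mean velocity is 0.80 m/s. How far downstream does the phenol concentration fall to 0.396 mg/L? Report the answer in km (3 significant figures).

From C = C₀·e^(−kt), t = ln(C₀/C)/k = ln(0.889/0.396)/0.84 = 0.8087/0.84 = 0.9627 d.
Distance = v·t = 0.80 m/s × 8.318e+04 s = 6.654e+04 m = 66.54 km.

66.5 km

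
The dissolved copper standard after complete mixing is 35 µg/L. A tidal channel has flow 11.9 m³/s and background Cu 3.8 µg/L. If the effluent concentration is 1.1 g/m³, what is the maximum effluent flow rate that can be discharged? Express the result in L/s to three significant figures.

349 L/s

3.8 µg/L = 0.0038 mg/L.
35 µg/L = 0.035 mg/L.
Mass balance at complete mixing: C_std·(Q_w + Q_r) = Q_w·C_e + Q_r·C_b.
Rearranging, Q_w = Q_r·(C_std − C_b)/(C_e − C_std) = 11.9·(0.035 − 0.0038) / (1.1 − 0.035) = 0.3486 m³/s.
= 348.6 L/s.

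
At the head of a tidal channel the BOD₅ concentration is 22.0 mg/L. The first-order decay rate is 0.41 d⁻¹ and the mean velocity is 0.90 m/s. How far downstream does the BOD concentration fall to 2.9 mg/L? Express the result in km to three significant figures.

From C = C₀·e^(−kt), t = ln(C₀/C)/k = ln(22.0/2.9)/0.41 = 2.026/0.41 = 4.942 d.
Distance = v·t = 0.90 m/s × 4.27e+05 s = 3.843e+05 m = 384.3 km.

384 km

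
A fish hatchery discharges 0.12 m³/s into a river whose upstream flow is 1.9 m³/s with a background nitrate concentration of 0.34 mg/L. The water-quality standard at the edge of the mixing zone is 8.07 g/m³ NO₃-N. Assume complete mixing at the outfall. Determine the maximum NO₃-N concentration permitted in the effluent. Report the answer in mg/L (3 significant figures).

130 mg/L

Mass balance: 8.07·2.02 = 0.12·Cₑ + 1.9·0.34.
Cₑ = (16.3 − 0.646) / 0.12 = 130.5 mg/L.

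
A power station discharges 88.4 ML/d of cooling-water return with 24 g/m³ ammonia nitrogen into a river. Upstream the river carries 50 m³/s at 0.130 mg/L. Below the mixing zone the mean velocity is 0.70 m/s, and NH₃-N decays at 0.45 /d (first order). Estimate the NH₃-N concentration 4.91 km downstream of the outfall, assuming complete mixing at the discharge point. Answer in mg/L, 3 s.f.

88.4 ML/d = 1.023 m³/s.
After complete mixing, C₀ = (1.023·24 + 50·0.13) / 51.02 = 0.6087 mg/L.
Travel time t = 4910 m / 0.70 m/s = 7014 s = 0.08118 d.
C = 0.6087·exp(−0.45·0.08118) = 0.6087·0.9641 = 0.5868 mg/L.

0.587 mg/L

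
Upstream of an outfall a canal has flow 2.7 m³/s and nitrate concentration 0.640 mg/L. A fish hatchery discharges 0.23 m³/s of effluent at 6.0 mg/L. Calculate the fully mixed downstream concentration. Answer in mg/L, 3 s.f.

By mass balance at complete mixing, C = (0.23·6 + 2.7·0.64) / (0.23 + 2.7) = 3.108/2.93 = 1.061 mg/L.

1.06 mg/L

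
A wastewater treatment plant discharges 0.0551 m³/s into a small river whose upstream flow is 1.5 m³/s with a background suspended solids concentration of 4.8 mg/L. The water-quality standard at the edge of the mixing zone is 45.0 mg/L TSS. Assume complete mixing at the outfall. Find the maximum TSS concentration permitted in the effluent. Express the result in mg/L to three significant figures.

1140 mg/L

Mass balance: 45·1.555 = 0.0551·Cₑ + 1.5·4.8.
Cₑ = (69.98 − 7.2) / 0.0551 = 1139 mg/L.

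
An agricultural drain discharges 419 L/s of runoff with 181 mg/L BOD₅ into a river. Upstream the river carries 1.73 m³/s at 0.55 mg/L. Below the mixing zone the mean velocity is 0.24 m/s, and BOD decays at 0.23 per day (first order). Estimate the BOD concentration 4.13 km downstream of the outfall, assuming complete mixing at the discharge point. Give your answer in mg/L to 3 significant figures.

419 L/s = 0.419 m³/s.
After complete mixing, C₀ = (0.419·181 + 1.73·0.55) / 2.149 = 35.73 mg/L.
Travel time t = 4130 m / 0.24 m/s = 1.721e+04 s = 0.1992 d.
C = 35.73·exp(−0.23·0.1992) = 35.73·0.9552 = 34.13 mg/L.

34.1 mg/L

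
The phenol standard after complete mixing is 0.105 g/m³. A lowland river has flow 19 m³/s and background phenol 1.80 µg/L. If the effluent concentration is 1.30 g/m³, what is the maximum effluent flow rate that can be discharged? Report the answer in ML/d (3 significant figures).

142 ML/d

1.80 µg/L = 0.0018 mg/L.
Mass balance at complete mixing: C_std·(Q_w + Q_r) = Q_w·C_e + Q_r·C_b.
Rearranging, Q_w = Q_r·(C_std − C_b)/(C_e − C_std) = 19·(0.105 − 0.0018) / (1.3 − 0.105) = 1.641 m³/s.
= 141.8 ML/d.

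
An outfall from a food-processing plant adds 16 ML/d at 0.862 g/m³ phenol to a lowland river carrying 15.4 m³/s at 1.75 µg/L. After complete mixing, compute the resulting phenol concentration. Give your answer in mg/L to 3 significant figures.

0.0120 mg/L

16 ML/d = 0.1852 m³/s.
1.75 µg/L = 0.00175 mg/L.
By mass balance at complete mixing, C = (0.1852·0.862 + 15.4·0.00175) / (0.1852 + 15.4) = 0.1866/15.59 = 0.01197 mg/L.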